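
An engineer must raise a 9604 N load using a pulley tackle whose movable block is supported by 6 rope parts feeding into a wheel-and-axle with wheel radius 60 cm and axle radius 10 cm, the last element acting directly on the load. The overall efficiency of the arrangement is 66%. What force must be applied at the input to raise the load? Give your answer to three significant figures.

404 N

Block-and-tackle MA = number of supporting rope parts = 6.
Wheel-and-axle MA = R/r = 60/10 = 6.
Combined ideal MA = 6 × 6 = 36.
Actual MA = 36 × 0.66 = 23.76.
Effort = load / actual MA = 9604 / 23.76 = 404.21 N.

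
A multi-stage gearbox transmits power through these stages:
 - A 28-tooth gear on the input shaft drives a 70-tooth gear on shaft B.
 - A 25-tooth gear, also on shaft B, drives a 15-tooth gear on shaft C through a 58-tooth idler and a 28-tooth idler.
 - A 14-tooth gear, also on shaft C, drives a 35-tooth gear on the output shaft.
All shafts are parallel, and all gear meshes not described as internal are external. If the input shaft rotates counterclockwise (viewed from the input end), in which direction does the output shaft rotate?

the input shaft → shaft B: external mesh, 1 reversal → CW.
shaft B → shaft C: driver → idler → idler → driven is 3 external meshes, 3 reversals → CCW.
shaft C → the output shaft: external mesh, 1 reversal → CW.
5 reversals in total — an odd number — so the output shaft turns opposite to the input shaft.

clockwise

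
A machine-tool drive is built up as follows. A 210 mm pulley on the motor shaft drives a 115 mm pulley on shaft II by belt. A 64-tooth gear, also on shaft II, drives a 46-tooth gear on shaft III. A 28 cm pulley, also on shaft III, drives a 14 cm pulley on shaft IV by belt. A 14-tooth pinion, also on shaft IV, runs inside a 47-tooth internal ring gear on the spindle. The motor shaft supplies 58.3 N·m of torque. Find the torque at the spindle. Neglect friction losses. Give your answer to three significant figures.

38.5 N·m

After the belt (115/210): 58.3 × 0.54762 = 31.926 N·m
After the gear mesh (46/64): 31.926 × 0.71875 = 22.947 N·m
After the belt (14/28): 22.947 × 0.5 = 11.473 N·m
After the internal gear (47/14): 11.473 × 3.3571 = 38.518 N·m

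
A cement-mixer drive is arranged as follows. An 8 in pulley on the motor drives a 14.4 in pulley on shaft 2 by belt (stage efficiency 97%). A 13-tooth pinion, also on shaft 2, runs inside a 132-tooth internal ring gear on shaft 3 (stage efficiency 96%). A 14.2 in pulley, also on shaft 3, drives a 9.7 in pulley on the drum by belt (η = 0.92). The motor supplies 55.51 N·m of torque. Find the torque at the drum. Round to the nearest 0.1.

593.7 N·m

After the belt (14.4/8): 55.51 × 1.8 × 0.97 = 96.92 N·m
After the internal gear (132/13): 96.92 × 10.154 × 0.96 = 944.75 N·m
After the belt (9.7/14.2): 944.75 × 0.6831 × 0.92 = 593.73 N·m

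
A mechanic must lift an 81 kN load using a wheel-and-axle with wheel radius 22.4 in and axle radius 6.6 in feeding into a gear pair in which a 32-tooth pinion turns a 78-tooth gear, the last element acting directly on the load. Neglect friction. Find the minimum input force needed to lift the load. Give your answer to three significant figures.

Wheel-and-axle MA = R/r = 22.4/6.6 = 3.3939.
Gear pair MA = 78/32 = 2.4375.
Combined ideal MA = 3.3939 × 2.4375 = 8.2727.
Effort = load / MA = 81 / 8.2727 = 9.7912 kN.

9.79 kN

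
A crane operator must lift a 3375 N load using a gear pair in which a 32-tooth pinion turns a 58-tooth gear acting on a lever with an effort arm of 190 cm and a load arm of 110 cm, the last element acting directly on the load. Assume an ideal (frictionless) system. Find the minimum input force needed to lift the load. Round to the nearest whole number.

Gear pair MA = 58/32 = 1.8125.
Lever MA = effort arm / load arm = 190/110 = 1.7273.
Combined ideal MA = 1.8125 × 1.7273 = 3.1307.
Effort = load / MA = 3375 / 3.1307 = 1078 N.

1078 N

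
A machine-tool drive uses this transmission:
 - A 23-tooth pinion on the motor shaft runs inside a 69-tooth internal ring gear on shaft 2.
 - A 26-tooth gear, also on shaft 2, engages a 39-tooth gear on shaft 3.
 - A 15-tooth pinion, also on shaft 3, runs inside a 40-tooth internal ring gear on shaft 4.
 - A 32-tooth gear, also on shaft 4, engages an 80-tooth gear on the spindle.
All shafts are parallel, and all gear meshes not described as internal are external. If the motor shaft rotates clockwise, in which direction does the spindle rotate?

the motor shaft → shaft 2: internal mesh, same direction → CW.
shaft 2 → shaft 3: external mesh, 1 reversal → CCW.
shaft 3 → shaft 4: internal mesh, same direction → CCW.
shaft 4 → the spindle: external mesh, 1 reversal → CW.
2 reversals in total — an even number — so the spindle turns the same way as the motor shaft.

clockwise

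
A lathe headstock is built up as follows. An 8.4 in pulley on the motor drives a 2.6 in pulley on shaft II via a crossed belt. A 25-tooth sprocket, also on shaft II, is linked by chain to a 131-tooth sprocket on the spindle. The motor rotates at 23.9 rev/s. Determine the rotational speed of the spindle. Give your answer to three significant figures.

belt 2.6/8.4 = 0.30952 → 23.9/0.30952 = 77.215 rev/s
chain 131/25 = 5.24 → 77.215/5.24 = 14.736 rev/s

14.7 rev/s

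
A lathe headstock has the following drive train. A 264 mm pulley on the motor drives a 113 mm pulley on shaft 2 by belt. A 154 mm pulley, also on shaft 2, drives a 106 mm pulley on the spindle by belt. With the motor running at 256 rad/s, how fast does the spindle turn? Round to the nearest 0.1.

868.9 rad/s

the motor → shaft 2 (belt, 113/264): 256 ÷ 0.42803 = 598.09 rad/s
shaft 2 → the spindle (belt, 106/154): 598.09 ÷ 0.68831 = 868.92 rad/s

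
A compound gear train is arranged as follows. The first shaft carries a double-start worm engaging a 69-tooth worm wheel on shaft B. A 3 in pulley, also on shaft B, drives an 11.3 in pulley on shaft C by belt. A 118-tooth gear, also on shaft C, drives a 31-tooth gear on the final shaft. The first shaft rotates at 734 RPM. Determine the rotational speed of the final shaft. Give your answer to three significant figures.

the first shaft → shaft B (worm, 69/2): 734 ÷ 34.5 = 21.275 RPM
shaft B → shaft C (belt, 11.3/3): 21.275 ÷ 3.7667 = 5.6483 RPM
shaft C → the final shaft (gear mesh, 31/118): 5.6483 ÷ 0.26271 = 21.5 RPM

21.5 RPM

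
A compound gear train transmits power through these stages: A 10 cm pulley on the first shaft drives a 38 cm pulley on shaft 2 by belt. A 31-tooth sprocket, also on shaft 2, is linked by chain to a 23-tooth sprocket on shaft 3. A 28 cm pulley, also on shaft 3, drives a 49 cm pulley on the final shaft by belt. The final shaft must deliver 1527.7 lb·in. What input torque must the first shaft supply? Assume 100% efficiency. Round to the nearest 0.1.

309.6 lb·in

Overall ratio R = 3.8 × 0.74194 × 1.75 = 4.9339.
Input torque = output torque / R = 1527.7 / 4.9339 = 309.64 lb·in.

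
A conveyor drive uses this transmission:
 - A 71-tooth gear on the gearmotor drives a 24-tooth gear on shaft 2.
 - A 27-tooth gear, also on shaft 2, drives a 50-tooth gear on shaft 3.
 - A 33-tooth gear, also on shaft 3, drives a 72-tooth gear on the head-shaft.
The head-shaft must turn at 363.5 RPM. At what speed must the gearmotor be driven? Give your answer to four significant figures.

496.5 RPM

Overall ratio R = 0.33803 × 1.8519 × 2.1818 = 1.3658.
Required input speed = output speed × R = 363.5 × 1.3658 = 496.46 RPM.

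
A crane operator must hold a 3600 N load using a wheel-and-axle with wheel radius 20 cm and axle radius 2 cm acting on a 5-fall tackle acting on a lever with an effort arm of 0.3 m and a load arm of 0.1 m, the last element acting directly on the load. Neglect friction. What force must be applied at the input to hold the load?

24 N

Wheel-and-axle MA = R/r = 20/2 = 10.
Block-and-tackle MA = number of supporting rope parts = 5.
Lever MA = effort arm / load arm = 0.3/0.1 = 3.
Combined ideal MA = 10 × 5 × 3 = 150.
Effort = load / MA = 3600 / 150 = 24 N.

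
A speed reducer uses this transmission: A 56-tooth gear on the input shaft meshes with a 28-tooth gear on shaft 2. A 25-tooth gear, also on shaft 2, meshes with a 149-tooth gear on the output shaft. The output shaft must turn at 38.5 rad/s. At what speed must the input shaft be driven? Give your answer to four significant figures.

Overall ratio R = 0.5 × 5.96 = 2.98.
Required input speed = output speed × R = 38.5 × 2.98 = 114.73 rad/s.

114.7 rad/s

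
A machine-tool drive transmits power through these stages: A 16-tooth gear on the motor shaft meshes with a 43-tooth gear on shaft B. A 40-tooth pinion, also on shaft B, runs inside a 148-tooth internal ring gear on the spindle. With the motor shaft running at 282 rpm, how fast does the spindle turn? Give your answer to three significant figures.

28.4 rpm

Gear mesh: ratio = 43/16 = 2.6875, so shaft B turns at 282 / 2.6875 = 104.93 rpm.
Internal gear: ratio = 148/40 = 3.7, so the spindle turns at 104.93 / 3.7 = 28.36 rpm.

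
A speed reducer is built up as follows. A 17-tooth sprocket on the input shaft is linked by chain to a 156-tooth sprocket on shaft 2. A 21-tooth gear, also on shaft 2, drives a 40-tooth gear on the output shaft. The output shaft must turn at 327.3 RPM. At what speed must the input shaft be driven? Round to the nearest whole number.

Overall ratio R = 9.1765 × 1.9048 = 17.479.
Required input speed = output speed × R = 327.3 × 17.479 = 5720.9 RPM.

5721 RPM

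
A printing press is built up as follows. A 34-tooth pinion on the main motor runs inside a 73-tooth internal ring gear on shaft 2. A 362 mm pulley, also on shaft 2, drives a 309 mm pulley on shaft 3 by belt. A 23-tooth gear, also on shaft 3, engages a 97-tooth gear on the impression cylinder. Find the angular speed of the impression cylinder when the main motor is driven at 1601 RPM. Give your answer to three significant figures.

207 RPM

the main motor → shaft 2 (internal gear, 73/34): 1601 ÷ 2.1471 = 745.67 RPM
shaft 2 → shaft 3 (belt, 309/362): 745.67 ÷ 0.85359 = 873.57 RPM
shaft 3 → the impression cylinder (gear mesh, 97/23): 873.57 ÷ 4.2174 = 207.14 RPM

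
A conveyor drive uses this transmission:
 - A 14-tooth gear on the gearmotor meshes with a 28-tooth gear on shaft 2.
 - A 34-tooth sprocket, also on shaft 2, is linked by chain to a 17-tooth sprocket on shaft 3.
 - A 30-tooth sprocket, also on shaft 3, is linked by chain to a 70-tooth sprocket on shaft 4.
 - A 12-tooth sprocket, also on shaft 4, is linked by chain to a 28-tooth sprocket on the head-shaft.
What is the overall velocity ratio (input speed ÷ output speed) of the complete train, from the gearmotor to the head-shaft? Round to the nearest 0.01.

Each stage contributes driven/driver: gear mesh 28/14 = 2, chain 17/34 = 0.5, chain 70/30 = 2.3333, chain 28/12 = 2.3333.
Overall: 2 × 0.5 × 2.3333 × 2.3333 = 5.4444.

5.44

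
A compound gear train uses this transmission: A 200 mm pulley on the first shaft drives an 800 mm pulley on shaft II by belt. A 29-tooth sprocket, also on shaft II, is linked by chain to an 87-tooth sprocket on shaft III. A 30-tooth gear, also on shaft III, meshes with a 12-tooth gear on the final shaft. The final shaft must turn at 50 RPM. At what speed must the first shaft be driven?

240 RPM

Overall ratio R = 4 × 3 × 0.4 = 4.8.
Required input speed = output speed × R = 50 × 4.8 = 240 RPM.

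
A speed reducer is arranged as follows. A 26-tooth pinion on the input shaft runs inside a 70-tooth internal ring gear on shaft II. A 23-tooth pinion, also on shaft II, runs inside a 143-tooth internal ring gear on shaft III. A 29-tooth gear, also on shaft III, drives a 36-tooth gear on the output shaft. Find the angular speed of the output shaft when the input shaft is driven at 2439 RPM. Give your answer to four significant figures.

117.4 RPM

internal gear 70/26 = 2.6923 → 2439/2.6923 = 905.91 RPM
internal gear 143/23 = 6.2174 → 905.91/6.2174 = 145.71 RPM
gear mesh 36/29 = 1.2414 → 145.71/1.2414 = 117.37 RPM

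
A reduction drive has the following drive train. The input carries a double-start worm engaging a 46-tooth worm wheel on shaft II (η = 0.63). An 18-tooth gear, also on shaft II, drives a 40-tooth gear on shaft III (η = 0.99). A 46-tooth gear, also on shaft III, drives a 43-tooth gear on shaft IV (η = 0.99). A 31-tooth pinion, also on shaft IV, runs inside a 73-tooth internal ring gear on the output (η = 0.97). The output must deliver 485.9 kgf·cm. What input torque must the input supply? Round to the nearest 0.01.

7.21 kgf·cm

Overall ratio R = 23 × 2.2222 × 0.93478 × 2.3548 = 112.51; overall efficiency η = 0.63 × 0.99 × 0.99 × 0.97 = 0.5989.
Input torque = output torque / (R × η) = 485.9 / (112.51 × 0.5989) = 7.2107 kgf·cm.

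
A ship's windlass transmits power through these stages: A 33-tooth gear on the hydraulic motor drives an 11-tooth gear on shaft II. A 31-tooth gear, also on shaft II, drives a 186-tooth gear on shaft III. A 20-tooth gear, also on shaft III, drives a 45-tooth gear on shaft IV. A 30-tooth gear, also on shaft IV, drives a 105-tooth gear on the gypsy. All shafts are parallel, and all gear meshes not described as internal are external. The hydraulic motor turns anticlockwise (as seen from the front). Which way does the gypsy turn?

anticlockwise

the hydraulic motor → shaft II: external mesh, 1 reversal → CW.
shaft II → shaft III: external mesh, 1 reversal → CCW.
shaft III → shaft IV: external mesh, 1 reversal → CW.
shaft IV → the gypsy: external mesh, 1 reversal → CCW.
4 reversals in total — an even number — so the gypsy turns the same way as the hydraulic motor.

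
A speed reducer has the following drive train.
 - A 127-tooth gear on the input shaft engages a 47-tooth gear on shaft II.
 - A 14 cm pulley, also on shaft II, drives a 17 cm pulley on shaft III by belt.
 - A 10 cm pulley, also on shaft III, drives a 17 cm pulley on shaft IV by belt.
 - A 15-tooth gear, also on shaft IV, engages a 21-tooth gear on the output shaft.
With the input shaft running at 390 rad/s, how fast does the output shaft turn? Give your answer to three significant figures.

365 rad/s

the input shaft → shaft II (gear mesh, 47/127): 390 ÷ 0.37008 = 1053.8 rad/s
shaft II → shaft III (belt, 17/14): 1053.8 ÷ 1.2143 = 867.86 rad/s
shaft III → shaft IV (belt, 17/10): 867.86 ÷ 1.7 = 510.51 rad/s
shaft IV → the output shaft (gear mesh, 21/15): 510.51 ÷ 1.4 = 364.65 rad/s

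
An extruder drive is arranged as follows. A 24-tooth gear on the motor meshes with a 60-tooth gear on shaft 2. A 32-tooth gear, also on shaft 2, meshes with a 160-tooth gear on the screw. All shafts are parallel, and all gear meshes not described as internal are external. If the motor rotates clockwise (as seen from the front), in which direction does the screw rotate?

the motor → shaft 2: external mesh, 1 reversal → CCW.
shaft 2 → the screw: external mesh, 1 reversal → CW.
2 reversals in total — an even number — so the screw turns the same way as the motor.

clockwise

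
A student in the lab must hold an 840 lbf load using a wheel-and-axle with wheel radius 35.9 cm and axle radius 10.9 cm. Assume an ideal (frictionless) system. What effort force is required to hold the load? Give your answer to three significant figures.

255 lbf

Wheel-and-axle MA = R/r = 35.9/10.9 = 3.2936.
Effort = load / MA = 840 / 3.2936 = 255.04 lbf.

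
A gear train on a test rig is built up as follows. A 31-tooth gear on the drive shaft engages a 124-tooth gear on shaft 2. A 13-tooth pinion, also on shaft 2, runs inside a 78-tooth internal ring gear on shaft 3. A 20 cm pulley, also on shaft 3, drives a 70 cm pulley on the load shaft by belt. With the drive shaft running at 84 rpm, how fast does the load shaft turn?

Gear mesh: ratio = 124/31 = 4, so shaft 2 turns at 84 / 4 = 21 rpm.
Internal gear: ratio = 78/13 = 6, so shaft 3 turns at 21 / 6 = 3.5 rpm.
Belt: ratio = 70/20 = 3.5, so the load shaft turns at 3.5 / 3.5 = 1 rpm.

1 rpm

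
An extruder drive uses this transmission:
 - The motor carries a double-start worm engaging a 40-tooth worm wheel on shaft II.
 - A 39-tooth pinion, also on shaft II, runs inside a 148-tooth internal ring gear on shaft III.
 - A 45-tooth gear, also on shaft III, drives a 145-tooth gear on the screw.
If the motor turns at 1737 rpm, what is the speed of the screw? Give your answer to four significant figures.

7.103 rpm

the motor → shaft II (worm, 40/2): 1737 ÷ 20 = 86.85 rpm
shaft II → shaft III (internal gear, 148/39): 86.85 ÷ 3.7949 = 22.886 rpm
shaft III → the screw (gear mesh, 145/45): 22.886 ÷ 3.2222 = 7.1026 rpm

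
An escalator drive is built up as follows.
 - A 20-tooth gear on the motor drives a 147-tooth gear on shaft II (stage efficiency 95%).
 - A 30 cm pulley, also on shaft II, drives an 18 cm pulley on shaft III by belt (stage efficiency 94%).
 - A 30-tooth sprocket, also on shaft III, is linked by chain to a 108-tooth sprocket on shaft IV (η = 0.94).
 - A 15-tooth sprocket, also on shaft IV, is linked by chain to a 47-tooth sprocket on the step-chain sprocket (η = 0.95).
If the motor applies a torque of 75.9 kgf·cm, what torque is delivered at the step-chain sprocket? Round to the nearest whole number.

Gear mesh: ratio = 147/20 = 7.35; torque at shaft II = 75.9 × 7.35 × 0.95 = 529.97 kgf·cm.
Belt: ratio = 18/30 = 0.6; torque at shaft III = 529.97 × 0.6 × 0.94 = 298.9 kgf·cm.
Chain: ratio = 108/30 = 3.6; torque at shaft IV = 298.9 × 3.6 × 0.94 = 1011.5 kgf·cm.
Chain: ratio = 47/15 = 3.1333; torque at the step-chain sprocket = 1011.5 × 3.1333 × 0.95 = 3010.9 kgf·cm.

3011 kgf·cm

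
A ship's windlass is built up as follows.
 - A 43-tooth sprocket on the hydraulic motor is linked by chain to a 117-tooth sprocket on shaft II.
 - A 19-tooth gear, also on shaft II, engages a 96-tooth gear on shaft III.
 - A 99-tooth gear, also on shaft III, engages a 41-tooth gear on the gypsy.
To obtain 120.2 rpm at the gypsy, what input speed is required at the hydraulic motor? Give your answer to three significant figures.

684 rpm

Overall ratio R = 2.7209 × 5.0526 × 0.41414 = 5.6936.
Required input speed = output speed × R = 120.2 × 5.6936 = 684.37 rpm.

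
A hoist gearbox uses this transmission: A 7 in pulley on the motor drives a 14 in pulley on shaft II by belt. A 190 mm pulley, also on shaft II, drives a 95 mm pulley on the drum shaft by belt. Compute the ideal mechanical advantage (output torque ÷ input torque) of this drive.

Each stage contributes driven/driver: belt 14/7 = 2, belt 95/190 = 0.5.
Overall: 2 × 0.5 = 1.

1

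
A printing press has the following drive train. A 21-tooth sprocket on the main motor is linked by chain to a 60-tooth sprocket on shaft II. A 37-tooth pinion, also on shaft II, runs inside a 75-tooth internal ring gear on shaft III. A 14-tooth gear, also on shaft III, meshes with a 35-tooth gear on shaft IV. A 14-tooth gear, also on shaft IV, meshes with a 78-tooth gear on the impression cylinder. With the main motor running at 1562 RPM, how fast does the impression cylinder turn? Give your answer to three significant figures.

chain 60/21 = 2.8571 → 1562/2.8571 = 546.7 RPM
internal gear 75/37 = 2.027 → 546.7/2.027 = 269.71 RPM
gear mesh 35/14 = 2.5 → 269.71/2.5 = 107.88 RPM
gear mesh 78/14 = 5.5714 → 107.88/5.5714 = 19.363 RPM

19.4 RPM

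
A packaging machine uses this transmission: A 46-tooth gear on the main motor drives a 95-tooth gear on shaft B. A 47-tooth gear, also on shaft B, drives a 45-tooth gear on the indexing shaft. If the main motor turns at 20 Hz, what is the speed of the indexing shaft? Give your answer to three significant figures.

the main motor → shaft B (gear mesh, 95/46): 20 ÷ 2.0652 = 9.6842 Hz
shaft B → the indexing shaft (gear mesh, 45/47): 9.6842 ÷ 0.95745 = 10.115 Hz

10.1 Hz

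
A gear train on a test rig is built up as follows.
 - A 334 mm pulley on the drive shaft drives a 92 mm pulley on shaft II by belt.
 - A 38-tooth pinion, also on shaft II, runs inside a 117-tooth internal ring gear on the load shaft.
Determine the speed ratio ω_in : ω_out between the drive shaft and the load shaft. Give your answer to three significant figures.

Each stage contributes driven/driver: belt 92/334 = 0.27545, internal gear 117/38 = 3.0789.
Overall: 0.27545 × 3.0789 = 0.84809.

0.848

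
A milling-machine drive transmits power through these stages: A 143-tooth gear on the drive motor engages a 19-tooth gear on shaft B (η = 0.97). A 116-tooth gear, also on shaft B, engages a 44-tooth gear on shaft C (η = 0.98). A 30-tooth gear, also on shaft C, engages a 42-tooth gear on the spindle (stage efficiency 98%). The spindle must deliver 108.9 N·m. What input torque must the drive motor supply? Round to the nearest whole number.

1657 N·m

Overall ratio R = 0.13287 × 0.37931 × 1.4 = 0.070557; overall efficiency η = 0.97 × 0.98 × 0.98 = 0.9316.
Input torque = output torque / (R × η) = 108.9 / (0.070557 × 0.9316) = 1656.8 N·m.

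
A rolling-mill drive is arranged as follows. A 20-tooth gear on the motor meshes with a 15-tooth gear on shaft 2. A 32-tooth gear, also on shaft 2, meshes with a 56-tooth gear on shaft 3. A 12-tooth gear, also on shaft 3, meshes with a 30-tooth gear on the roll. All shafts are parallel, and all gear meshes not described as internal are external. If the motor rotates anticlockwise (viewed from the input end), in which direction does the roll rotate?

clockwise

the motor → shaft 2: external mesh, 1 reversal → CW.
shaft 2 → shaft 3: external mesh, 1 reversal → CCW.
shaft 3 → the roll: external mesh, 1 reversal → CW.
3 reversals in total — an odd number — so the roll turns opposite to the motor.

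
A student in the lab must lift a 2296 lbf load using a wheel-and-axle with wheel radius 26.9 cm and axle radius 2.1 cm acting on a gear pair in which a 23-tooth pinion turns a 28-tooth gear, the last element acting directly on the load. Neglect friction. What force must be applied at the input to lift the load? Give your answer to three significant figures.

Wheel-and-axle MA = R/r = 26.9/2.1 = 12.81.
Gear pair MA = 28/23 = 1.2174.
Combined ideal MA = 12.81 × 1.2174 = 15.594.
Effort = load / MA = 2296 / 15.594 = 147.23 lbf.

147 lbf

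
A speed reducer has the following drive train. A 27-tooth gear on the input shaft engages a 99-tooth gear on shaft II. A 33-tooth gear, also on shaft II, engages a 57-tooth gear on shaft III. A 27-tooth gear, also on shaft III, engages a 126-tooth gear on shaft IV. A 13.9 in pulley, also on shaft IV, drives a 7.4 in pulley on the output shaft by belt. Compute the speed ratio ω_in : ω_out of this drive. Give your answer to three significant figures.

Each stage contributes driven/driver: gear mesh 99/27 = 3.6667, gear mesh 57/33 = 1.7273, gear mesh 126/27 = 4.6667, belt 7.4/13.9 = 0.53237.
Overall: 3.6667 × 1.7273 × 4.6667 × 0.53237 = 15.735.

15.7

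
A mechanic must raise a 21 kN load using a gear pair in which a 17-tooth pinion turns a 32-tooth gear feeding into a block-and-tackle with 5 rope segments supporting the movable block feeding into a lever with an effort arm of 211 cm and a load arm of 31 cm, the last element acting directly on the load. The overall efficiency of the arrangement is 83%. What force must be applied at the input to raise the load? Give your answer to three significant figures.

Gear pair MA = 32/17 = 1.8824.
Block-and-tackle MA = number of supporting rope parts = 5.
Lever MA = effort arm / load arm = 211/31 = 6.8065.
Combined ideal MA = 1.8824 × 5 × 6.8065 = 64.061.
Actual MA = 64.061 × 0.83 = 53.17.
Effort = load / actual MA = 21 / 53.17 = 0.39496 kN.

0.395 kN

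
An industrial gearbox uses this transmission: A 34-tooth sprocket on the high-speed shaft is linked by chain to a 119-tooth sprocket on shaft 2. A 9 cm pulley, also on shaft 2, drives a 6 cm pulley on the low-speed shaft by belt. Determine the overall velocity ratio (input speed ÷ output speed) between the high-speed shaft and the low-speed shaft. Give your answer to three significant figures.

Each stage contributes driven/driver: chain 119/34 = 3.5, belt 6/9 = 0.66667.
Overall: 3.5 × 0.66667 = 2.3333.

2.33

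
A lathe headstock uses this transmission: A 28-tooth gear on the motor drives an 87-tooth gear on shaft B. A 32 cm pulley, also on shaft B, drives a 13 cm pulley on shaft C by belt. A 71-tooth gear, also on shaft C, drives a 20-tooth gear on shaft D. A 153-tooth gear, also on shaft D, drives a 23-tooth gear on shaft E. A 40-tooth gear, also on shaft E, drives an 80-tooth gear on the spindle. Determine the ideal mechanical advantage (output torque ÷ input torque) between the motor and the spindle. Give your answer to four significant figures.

Each stage contributes driven/driver: gear mesh 87/28 = 3.1071, belt 13/32 = 0.40625, gear mesh 20/71 = 0.28169, gear mesh 23/153 = 0.15033, gear mesh 80/40 = 2.
Overall: 3.1071 × 0.40625 × 0.28169 × 0.15033 × 2 = 0.1069.

0.1069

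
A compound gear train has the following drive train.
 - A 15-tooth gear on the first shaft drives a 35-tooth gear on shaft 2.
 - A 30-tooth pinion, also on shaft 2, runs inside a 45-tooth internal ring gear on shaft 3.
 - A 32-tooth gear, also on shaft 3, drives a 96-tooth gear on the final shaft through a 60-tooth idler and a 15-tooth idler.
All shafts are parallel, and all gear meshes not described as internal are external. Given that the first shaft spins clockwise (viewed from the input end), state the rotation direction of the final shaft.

clockwise

the first shaft → shaft 2: external mesh, 1 reversal → CCW.
shaft 2 → shaft 3: internal mesh, same direction → CCW.
shaft 3 → the final shaft: driver → idler → idler → driven is 3 external meshes, 3 reversals → CW.
4 reversals in total — an even number — so the final shaft turns the same way as the first shaft.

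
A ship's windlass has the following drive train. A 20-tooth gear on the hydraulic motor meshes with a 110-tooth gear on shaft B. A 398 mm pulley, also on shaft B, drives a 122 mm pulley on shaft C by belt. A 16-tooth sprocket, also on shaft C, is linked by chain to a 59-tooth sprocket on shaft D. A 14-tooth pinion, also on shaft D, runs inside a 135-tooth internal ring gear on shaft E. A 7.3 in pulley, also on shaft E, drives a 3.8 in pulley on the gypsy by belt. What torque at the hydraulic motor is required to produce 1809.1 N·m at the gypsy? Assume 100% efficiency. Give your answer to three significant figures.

Overall ratio R = 5.5 × 0.30653 × 3.6875 × 9.6429 × 0.52055 = 31.206.
Input torque = output torque / R = 1809.1 / 31.206 = 57.973 N·m.

58.0 N·m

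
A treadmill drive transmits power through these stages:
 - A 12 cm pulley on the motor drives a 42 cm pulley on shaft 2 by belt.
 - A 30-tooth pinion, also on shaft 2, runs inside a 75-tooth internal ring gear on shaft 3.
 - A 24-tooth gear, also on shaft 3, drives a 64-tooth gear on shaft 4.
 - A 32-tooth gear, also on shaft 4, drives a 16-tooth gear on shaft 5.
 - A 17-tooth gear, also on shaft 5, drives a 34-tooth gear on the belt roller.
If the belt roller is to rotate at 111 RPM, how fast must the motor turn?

Overall ratio R = 3.5 × 2.5 × 2.6667 × 0.5 × 2 = 23.333.
Required input speed = output speed × R = 111 × 23.333 = 2590 RPM.

2590 RPM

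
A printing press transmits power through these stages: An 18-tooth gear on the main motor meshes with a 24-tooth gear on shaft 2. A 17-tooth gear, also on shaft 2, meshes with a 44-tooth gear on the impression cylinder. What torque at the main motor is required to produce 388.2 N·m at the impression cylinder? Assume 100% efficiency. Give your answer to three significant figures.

Overall ratio R = 1.3333 × 2.5882 = 3.451.
Input torque = output torque / R = 388.2 / 3.451 = 112.49 N·m.

112 N·m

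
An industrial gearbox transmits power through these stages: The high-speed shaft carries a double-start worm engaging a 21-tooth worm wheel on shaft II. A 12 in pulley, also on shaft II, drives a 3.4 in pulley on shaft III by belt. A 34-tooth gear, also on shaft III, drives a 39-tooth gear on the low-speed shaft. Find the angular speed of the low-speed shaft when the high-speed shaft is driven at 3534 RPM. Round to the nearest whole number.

Worm: ratio = 21/2 = 10.5, so shaft II turns at 3534 / 10.5 = 336.57 RPM.
Belt: ratio = 3.4/12 = 0.28333, so shaft III turns at 336.57 / 0.28333 = 1187.9 RPM.
Gear mesh: ratio = 39/34 = 1.1471, so the low-speed shaft turns at 1187.9 / 1.1471 = 1035.6 RPM.

1036 RPM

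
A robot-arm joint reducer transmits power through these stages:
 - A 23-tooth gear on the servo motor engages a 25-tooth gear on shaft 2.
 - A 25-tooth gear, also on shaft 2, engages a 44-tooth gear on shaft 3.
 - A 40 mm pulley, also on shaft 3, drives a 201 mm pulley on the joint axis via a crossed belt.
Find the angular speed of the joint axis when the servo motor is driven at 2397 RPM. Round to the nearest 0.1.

gear mesh 25/23 = 1.087 → 2397/1.087 = 2205.2 RPM
gear mesh 44/25 = 1.76 → 2205.2/1.76 = 1253 RPM
belt 201/40 = 5.025 → 1253/5.025 = 249.35 RPM

249.3 RPM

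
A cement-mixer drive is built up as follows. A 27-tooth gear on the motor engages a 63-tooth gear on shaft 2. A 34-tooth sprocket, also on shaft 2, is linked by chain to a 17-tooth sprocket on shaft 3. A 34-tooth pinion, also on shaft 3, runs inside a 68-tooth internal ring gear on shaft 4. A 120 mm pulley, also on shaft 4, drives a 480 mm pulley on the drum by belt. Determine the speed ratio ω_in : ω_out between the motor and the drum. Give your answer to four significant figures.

Each stage contributes driven/driver: gear mesh 63/27 = 2.3333, chain 17/34 = 0.5, internal gear 68/34 = 2, belt 480/120 = 4.
Overall: 2.3333 × 0.5 × 2 × 4 = 9.3333.

9.333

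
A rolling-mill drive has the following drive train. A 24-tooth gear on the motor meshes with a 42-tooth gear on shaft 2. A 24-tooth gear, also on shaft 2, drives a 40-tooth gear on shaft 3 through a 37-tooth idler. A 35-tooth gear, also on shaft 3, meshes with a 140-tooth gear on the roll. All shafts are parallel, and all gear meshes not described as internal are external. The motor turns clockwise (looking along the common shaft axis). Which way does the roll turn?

the motor → shaft 2: external mesh, 1 reversal → CCW.
shaft 2 → shaft 3: driver → idler → driven is 2 external meshes, 2 reversals → CCW.
shaft 3 → the roll: external mesh, 1 reversal → CW.
4 reversals in total — an even number — so the roll turns the same way as the motor.

clockwise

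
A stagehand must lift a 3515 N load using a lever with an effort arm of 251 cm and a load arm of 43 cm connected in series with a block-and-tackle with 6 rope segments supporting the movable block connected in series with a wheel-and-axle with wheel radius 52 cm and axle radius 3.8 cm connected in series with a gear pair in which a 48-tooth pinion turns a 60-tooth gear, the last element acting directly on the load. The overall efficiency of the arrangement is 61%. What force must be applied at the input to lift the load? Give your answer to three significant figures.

9.62 N

Lever MA = effort arm / load arm = 251/43 = 5.8372.
Block-and-tackle MA = number of supporting rope parts = 6.
Wheel-and-axle MA = R/r = 52/3.8 = 13.684.
Gear pair MA = 60/48 = 1.25.
Combined ideal MA = 5.8372 × 6 × 13.684 × 1.25 = 599.08.
Actual MA = 599.08 × 0.61 = 365.44.
Effort = load / actual MA = 3515 / 365.44 = 9.6185 N.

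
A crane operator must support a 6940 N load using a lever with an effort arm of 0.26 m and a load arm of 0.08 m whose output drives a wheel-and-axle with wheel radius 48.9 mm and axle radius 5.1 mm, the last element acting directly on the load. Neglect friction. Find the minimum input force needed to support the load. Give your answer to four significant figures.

222.7 N

Lever MA = effort arm / load arm = 0.26/0.08 = 3.25.
Wheel-and-axle MA = R/r = 48.9/5.1 = 9.5882.
Combined ideal MA = 3.25 × 9.5882 = 31.162.
Effort = load / MA = 6940 / 31.162 = 222.71 N.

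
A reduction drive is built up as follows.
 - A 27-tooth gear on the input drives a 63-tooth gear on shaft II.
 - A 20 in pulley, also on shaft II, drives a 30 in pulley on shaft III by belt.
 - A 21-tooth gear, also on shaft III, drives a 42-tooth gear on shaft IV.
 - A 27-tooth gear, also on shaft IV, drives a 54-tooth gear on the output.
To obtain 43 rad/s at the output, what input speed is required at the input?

602 rad/s

Overall ratio R = 2.3333 × 1.5 × 2 × 2 = 14.
Required input speed = output speed × R = 43 × 14 = 602 rad/s.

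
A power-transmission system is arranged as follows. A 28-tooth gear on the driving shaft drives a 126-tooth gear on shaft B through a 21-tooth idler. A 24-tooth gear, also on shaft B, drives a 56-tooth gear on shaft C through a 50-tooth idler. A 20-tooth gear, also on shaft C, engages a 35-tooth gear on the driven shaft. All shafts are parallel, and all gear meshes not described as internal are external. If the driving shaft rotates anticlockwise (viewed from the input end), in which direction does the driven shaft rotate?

the driving shaft → shaft B: driver → idler → driven is 2 external meshes, 2 reversals → CCW.
shaft B → shaft C: driver → idler → driven is 2 external meshes, 2 reversals → CCW.
shaft C → the driven shaft: external mesh, 1 reversal → CW.
5 reversals in total — an odd number — so the driven shaft turns opposite to the driving shaft.

clockwise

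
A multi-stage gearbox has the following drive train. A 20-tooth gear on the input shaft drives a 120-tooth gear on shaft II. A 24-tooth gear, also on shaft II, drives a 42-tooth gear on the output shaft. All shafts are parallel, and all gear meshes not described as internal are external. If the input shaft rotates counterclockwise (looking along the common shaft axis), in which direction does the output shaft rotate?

counterclockwise

the input shaft → shaft II: external mesh, 1 reversal → CW.
shaft II → the output shaft: external mesh, 1 reversal → CCW.
2 reversals in total — an even number — so the output shaft turns the same way as the input shaft.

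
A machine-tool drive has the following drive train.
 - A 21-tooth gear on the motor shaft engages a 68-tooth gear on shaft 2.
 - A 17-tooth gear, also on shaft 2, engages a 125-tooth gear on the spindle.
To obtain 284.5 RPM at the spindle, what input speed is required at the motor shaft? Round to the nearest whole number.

Overall ratio R = 3.2381 × 7.3529 = 23.81.
Required input speed = output speed × R = 284.5 × 23.81 = 6773.8 RPM.

6774 RPM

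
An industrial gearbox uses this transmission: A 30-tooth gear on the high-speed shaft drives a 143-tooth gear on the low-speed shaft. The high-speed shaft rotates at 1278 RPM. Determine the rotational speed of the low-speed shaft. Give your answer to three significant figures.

gear mesh 143/30 = 4.7667 → 1278/4.7667 = 268.11 RPM

268 RPM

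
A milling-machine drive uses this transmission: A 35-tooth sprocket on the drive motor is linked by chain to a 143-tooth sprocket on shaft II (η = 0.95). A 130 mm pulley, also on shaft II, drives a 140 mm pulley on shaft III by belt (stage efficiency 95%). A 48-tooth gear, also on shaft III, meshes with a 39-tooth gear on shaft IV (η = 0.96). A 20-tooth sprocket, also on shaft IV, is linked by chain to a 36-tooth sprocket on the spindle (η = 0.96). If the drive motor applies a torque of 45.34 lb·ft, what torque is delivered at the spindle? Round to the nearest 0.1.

242.7 lb·ft

Chain: ratio = 143/35 = 4.0857; torque at shaft II = 45.34 × 4.0857 × 0.95 = 175.98 lb·ft.
Belt: ratio = 140/130 = 1.0769; torque at shaft III = 175.98 × 1.0769 × 0.95 = 180.05 lb·ft.
Gear mesh: ratio = 39/48 = 0.8125; torque at shaft IV = 180.05 × 0.8125 × 0.96 = 140.44 lb·ft.
Chain: ratio = 36/20 = 1.8; torque at the spindle = 140.44 × 1.8 × 0.96 = 242.67 lb·ft.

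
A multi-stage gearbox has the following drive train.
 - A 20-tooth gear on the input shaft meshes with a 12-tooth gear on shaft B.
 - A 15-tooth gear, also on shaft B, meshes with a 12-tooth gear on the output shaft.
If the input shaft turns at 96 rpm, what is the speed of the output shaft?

gear mesh 12/20 = 0.6 → 96/0.6 = 160 rpm
gear mesh 12/15 = 0.8 → 160/0.8 = 200 rpm

200 rpm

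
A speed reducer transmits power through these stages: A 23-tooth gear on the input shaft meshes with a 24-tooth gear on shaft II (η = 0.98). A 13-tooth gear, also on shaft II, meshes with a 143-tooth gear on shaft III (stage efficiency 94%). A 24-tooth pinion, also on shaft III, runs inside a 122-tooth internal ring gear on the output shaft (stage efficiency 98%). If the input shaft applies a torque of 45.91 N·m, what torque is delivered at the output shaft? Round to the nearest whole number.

After the gear mesh (24/23): 45.91 × 1.0435 × 0.98 = 46.948 N·m
After the gear mesh (143/13): 46.948 × 11 × 0.94 = 485.44 N·m
After the internal gear (122/24): 485.44 × 5.0833 × 0.98 = 2418.3 N·m

2418 N·m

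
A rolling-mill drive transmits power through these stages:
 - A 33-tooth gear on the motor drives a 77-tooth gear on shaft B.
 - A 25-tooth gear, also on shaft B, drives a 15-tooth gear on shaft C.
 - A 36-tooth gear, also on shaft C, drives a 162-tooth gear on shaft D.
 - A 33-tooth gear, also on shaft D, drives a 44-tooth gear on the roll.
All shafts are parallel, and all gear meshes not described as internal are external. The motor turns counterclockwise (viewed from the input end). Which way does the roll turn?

the motor → shaft B: external mesh, 1 reversal → CW.
shaft B → shaft C: external mesh, 1 reversal → CCW.
shaft C → shaft D: external mesh, 1 reversal → CW.
shaft D → the roll: external mesh, 1 reversal → CCW.
4 reversals in total — an even number — so the roll turns the same way as the motor.

counterclockwise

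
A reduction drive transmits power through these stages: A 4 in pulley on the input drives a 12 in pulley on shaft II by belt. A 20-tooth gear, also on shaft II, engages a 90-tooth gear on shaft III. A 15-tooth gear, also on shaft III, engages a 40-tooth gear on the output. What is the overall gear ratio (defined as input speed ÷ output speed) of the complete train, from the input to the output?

36

Each stage contributes driven/driver: belt 12/4 = 3, gear mesh 90/20 = 4.5, gear mesh 40/15 = 2.6667.
Overall: 3 × 4.5 × 2.6667 = 36.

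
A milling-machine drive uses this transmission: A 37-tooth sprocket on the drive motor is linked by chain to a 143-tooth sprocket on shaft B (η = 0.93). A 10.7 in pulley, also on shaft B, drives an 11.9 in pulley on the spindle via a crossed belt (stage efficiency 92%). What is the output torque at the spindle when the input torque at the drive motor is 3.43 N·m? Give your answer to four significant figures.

12.61 N·m

After the chain (143/37): 3.43 × 3.8649 × 0.93 = 12.329 N·m
After the belt (11.9/10.7): 12.329 × 1.1121 × 0.92 = 12.614 N·m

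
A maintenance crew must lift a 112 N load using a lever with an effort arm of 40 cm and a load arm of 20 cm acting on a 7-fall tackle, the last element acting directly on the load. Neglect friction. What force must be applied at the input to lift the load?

8 N

Lever MA = effort arm / load arm = 40/20 = 2.
Block-and-tackle MA = number of supporting rope parts = 7.
Combined ideal MA = 2 × 7 = 14.
Effort = load / MA = 112 / 14 = 8 N.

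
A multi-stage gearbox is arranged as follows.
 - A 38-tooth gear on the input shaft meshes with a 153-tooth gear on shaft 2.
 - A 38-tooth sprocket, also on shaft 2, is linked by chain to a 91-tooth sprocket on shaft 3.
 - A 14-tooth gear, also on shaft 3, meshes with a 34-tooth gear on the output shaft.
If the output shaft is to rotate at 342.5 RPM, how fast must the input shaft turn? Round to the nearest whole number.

8020 RPM

Overall ratio R = 4.0263 × 2.3947 × 2.4286 = 23.416.
Required input speed = output speed × R = 342.5 × 23.416 = 8020.1 RPM.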